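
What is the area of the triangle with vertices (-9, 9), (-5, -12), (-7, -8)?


Area = |x1(y2-y3) + x2(y3-y1) + x3(y1-y2)| / 2
= |-9*(-12--8) + -5*(-8-9) + -7*(9--12)| / 2
= 13

13


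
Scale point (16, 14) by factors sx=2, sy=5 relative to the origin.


Scaling: (x*sx, y*sy) = (16*2, 14*5) = (32, 70)

(32, 70)


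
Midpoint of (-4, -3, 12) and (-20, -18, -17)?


Midpoint = ((-4+-20)/2, (-3+-18)/2, (12+-17)/2) = (-12, -10.5, -2.5)

(-12, -10.5, -2.5)


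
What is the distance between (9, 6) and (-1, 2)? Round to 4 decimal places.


d = sqrt((-1-9)^2 + (2-6)^2) = 10.7703

10.7703


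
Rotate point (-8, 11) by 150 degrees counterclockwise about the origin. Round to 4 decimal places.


x' = -8*cos(150) - 11*sin(150) = 1.4282
y' = -8*sin(150) + 11*cos(150) = -13.5263

(1.4282, -13.5263)


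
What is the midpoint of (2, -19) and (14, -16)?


Midpoint = ((2+14)/2, (-19+-16)/2) = (8, -17.5)

(8, -17.5)


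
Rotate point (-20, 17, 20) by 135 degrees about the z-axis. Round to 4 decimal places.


x' = -20*cos(135) - 17*sin(135) = 2.1213
y' = -20*sin(135) + 17*cos(135) = -26.163
z' = 20

(2.1213, -26.163, 20)


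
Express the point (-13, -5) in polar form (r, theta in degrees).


r = sqrt((-13)^2 + (-5)^2) = 13.9284
theta = atan2(-5, -13) = 201.0375 degrees

r = 13.9284, theta = 201.0375 degrees


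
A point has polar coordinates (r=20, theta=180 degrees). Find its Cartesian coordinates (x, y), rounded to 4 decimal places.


x = 20 * cos(180) = -20
y = 20 * sin(180) = 0

(-20, 0)


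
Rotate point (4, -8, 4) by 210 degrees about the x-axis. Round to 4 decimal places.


x' = 4
y' = -8*cos(210) - 4*sin(210) = 8.9282
z' = -8*sin(210) + 4*cos(210) = 0.5359

(4, 8.9282, 0.5359)


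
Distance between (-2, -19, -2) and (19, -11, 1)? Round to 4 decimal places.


d = sqrt((19--2)^2 + (-11--19)^2 + (1--2)^2) = 22.6716

22.6716


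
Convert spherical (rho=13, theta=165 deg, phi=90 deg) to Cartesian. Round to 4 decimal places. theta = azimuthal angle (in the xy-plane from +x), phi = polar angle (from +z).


x = 13 * sin(90) * cos(165) = -12.557
y = 13 * sin(90) * sin(165) = 3.3646
z = 13 * cos(90) = 0

(-12.557, 3.3646, 0)


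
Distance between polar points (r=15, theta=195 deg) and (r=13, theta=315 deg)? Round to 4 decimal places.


d = sqrt(r1^2 + r2^2 - 2*r1*r2*cos(t2-t1))
d = sqrt(15^2 + 13^2 - 2*15*13*cos(315-195)) = 24.2693

24.2693


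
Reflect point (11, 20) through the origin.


Reflection through origin: (x, y) -> (-x, -y)
(11, 20) -> (-11, -20)

(-11, -20)


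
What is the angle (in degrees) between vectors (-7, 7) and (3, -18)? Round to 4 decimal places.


dot = -7*3 + 7*-18 = -147
|u| = 9.8995, |v| = 18.2483
cos(angle) = -0.8137
angle = 144.4623 degrees

144.4623 degrees


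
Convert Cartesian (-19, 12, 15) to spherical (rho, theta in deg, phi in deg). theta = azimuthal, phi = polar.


rho = sqrt((-19)^2 + 12^2 + 15^2) = 27.0185
theta = atan2(12, -19) = 147.7244 deg
phi = acos(15/27.0185) = 56.2772 deg

rho = 27.0185, theta = 147.7244 deg, phi = 56.2772 deg


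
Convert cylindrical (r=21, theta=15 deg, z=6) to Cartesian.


x = 21 * cos(15) = 20.2844
y = 21 * sin(15) = 5.4352
z = 6

(20.2844, 5.4352, 6)


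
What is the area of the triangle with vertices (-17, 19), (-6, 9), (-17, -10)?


Area = |x1(y2-y3) + x2(y3-y1) + x3(y1-y2)| / 2
= |-17*(9--10) + -6*(-10-19) + -17*(19-9)| / 2
= 159.5

159.5


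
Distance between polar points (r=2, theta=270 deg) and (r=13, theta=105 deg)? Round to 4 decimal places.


d = sqrt(r1^2 + r2^2 - 2*r1*r2*cos(t2-t1))
d = sqrt(2^2 + 13^2 - 2*2*13*cos(105-270)) = 14.9408

14.9408


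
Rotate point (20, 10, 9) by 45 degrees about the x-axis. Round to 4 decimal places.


x' = 20
y' = 10*cos(45) - 9*sin(45) = 0.7071
z' = 10*sin(45) + 9*cos(45) = 13.435

(20, 0.7071, 13.435)


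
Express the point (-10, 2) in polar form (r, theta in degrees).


r = sqrt((-10)^2 + 2^2) = 10.198
theta = atan2(2, -10) = 168.6901 degrees

r = 10.198, theta = 168.6901 degrees


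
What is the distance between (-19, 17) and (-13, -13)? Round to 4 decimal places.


d = sqrt((-13--19)^2 + (-13-17)^2) = 30.5941

30.5941


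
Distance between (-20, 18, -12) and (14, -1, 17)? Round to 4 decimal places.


d = sqrt((14--20)^2 + (-1-18)^2 + (17--12)^2) = 48.5592

48.5592


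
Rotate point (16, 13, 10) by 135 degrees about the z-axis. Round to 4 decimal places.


x' = 16*cos(135) - 13*sin(135) = -20.5061
y' = 16*sin(135) + 13*cos(135) = 2.1213
z' = 10

(-20.5061, 2.1213, 10)


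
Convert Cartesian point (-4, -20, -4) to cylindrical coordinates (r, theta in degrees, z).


r = sqrt((-4)^2 + (-20)^2) = 20.3961
theta = atan2(-20, -4) = 258.6901 deg
z = -4

r = 20.3961, theta = 258.6901 deg, z = -4


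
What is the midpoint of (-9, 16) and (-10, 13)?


Midpoint = ((-9+-10)/2, (16+13)/2) = (-9.5, 14.5)

(-9.5, 14.5)


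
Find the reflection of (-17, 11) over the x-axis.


Reflection across x-axis: (x, y) -> (x, -y)
(-17, 11) -> (-17, -11)

(-17, -11)


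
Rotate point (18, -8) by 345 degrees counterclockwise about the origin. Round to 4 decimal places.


x' = 18*cos(345) - -8*sin(345) = 15.3161
y' = 18*sin(345) + -8*cos(345) = -12.3861

(15.3161, -12.3861)


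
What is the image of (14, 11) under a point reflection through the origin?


Reflection through origin: (x, y) -> (-x, -y)
(14, 11) -> (-14, -11)

(-14, -11)


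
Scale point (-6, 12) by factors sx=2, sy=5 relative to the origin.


Scaling: (x*sx, y*sy) = (-6*2, 12*5) = (-12, 60)

(-12, 60)


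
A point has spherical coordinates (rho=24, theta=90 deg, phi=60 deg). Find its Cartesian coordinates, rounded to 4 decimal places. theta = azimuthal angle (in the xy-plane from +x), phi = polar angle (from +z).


x = 24 * sin(60) * cos(90) = 0
y = 24 * sin(60) * sin(90) = 20.7846
z = 24 * cos(60) = 12

(0, 20.7846, 12)


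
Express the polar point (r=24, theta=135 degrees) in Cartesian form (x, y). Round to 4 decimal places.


x = 24 * cos(135) = -16.9706
y = 24 * sin(135) = 16.9706

(-16.9706, 16.9706)


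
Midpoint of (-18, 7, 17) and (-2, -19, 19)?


Midpoint = ((-18+-2)/2, (7+-19)/2, (17+19)/2) = (-10, -6, 18)

(-10, -6, 18)


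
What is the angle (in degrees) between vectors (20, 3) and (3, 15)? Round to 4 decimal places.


dot = 20*3 + 3*15 = 105
|u| = 20.2237, |v| = 15.2971
cos(angle) = 0.3394
angle = 70.1593 degrees

70.1593 degrees


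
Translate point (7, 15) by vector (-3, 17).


Translation: (x+dx, y+dy) = (7+-3, 15+17) = (4, 32)

(4, 32)


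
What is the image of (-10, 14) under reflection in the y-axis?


Reflection across y-axis: (x, y) -> (-x, y)
(-10, 14) -> (10, 14)

(10, 14)


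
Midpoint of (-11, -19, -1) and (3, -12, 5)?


Midpoint = ((-11+3)/2, (-19+-12)/2, (-1+5)/2) = (-4, -15.5, 2)

(-4, -15.5, 2)


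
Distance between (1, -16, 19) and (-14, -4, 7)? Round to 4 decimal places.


d = sqrt((-14-1)^2 + (-4--16)^2 + (7-19)^2) = 22.6495

22.6495


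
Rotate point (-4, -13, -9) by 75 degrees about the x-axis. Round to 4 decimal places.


x' = -4
y' = -13*cos(75) - -9*sin(75) = 5.3287
z' = -13*sin(75) + -9*cos(75) = -14.8864

(-4, 5.3287, -14.8864)


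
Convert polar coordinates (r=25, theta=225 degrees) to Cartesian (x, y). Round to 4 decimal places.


x = 25 * cos(225) = -17.6777
y = 25 * sin(225) = -17.6777

(-17.6777, -17.6777)


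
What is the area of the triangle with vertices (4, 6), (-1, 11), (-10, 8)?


Area = |x1(y2-y3) + x2(y3-y1) + x3(y1-y2)| / 2
= |4*(11-8) + -1*(8-6) + -10*(6-11)| / 2
= 30

30


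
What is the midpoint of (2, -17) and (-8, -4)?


Midpoint = ((2+-8)/2, (-17+-4)/2) = (-3, -10.5)

(-3, -10.5)


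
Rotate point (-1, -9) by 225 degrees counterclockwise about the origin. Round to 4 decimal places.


x' = -1*cos(225) - -9*sin(225) = -5.6569
y' = -1*sin(225) + -9*cos(225) = 7.0711

(-5.6569, 7.0711)


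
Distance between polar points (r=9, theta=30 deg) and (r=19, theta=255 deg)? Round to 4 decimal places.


d = sqrt(r1^2 + r2^2 - 2*r1*r2*cos(t2-t1))
d = sqrt(9^2 + 19^2 - 2*9*19*cos(255-30)) = 26.1502

26.1502


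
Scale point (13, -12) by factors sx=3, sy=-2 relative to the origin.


Scaling: (x*sx, y*sy) = (13*3, -12*-2) = (39, 24)

(39, 24)


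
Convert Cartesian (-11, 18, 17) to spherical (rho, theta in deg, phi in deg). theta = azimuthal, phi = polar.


rho = sqrt((-11)^2 + 18^2 + 17^2) = 27.0924
theta = atan2(18, -11) = 121.4296 deg
phi = acos(17/27.0924) = 51.1354 deg

rho = 27.0924, theta = 121.4296 deg, phi = 51.1354 deg


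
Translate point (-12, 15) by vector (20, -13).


Translation: (x+dx, y+dy) = (-12+20, 15+-13) = (8, 2)

(8, 2)


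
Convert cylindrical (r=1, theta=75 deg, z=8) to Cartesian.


x = 1 * cos(75) = 0.2588
y = 1 * sin(75) = 0.9659
z = 8

(0.2588, 0.9659, 8)


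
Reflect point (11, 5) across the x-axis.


Reflection across x-axis: (x, y) -> (x, -y)
(11, 5) -> (11, -5)

(11, -5)


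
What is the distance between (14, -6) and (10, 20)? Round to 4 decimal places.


d = sqrt((10-14)^2 + (20--6)^2) = 26.3059

26.3059


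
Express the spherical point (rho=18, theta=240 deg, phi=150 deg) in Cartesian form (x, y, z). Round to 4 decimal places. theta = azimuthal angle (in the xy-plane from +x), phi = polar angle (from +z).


x = 18 * sin(150) * cos(240) = -4.5
y = 18 * sin(150) * sin(240) = -7.7942
z = 18 * cos(150) = -15.5885

(-4.5, -7.7942, -15.5885)


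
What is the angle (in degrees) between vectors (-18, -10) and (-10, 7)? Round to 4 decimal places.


dot = -18*-10 + -10*7 = 110
|u| = 20.5913, |v| = 12.2066
cos(angle) = 0.4376
angle = 64.0466 degrees

64.0466 degrees


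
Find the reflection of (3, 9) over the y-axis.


Reflection across y-axis: (x, y) -> (-x, y)
(3, 9) -> (-3, 9)

(-3, 9)


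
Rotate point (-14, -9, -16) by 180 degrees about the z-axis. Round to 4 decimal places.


x' = -14*cos(180) - -9*sin(180) = 14
y' = -14*sin(180) + -9*cos(180) = 9
z' = -16

(14, 9, -16)


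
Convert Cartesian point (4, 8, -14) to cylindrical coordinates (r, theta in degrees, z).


r = sqrt(4^2 + 8^2) = 8.9443
theta = atan2(8, 4) = 63.4349 deg
z = -14

r = 8.9443, theta = 63.4349 deg, z = -14


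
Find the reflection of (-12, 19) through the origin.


Reflection through origin: (x, y) -> (-x, -y)
(-12, 19) -> (12, -19)

(12, -19)


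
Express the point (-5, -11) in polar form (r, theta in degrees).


r = sqrt((-5)^2 + (-11)^2) = 12.083
theta = atan2(-11, -5) = 245.556 degrees

r = 12.083, theta = 245.556 degrees


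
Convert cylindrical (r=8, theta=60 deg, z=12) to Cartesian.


x = 8 * cos(60) = 4
y = 8 * sin(60) = 6.9282
z = 12

(4, 6.9282, 12)


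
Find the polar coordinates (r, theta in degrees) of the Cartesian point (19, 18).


r = sqrt(19^2 + 18^2) = 26.1725
theta = atan2(18, 19) = 43.4518 degrees

r = 26.1725, theta = 43.4518 degrees


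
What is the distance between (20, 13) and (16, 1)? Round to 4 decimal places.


d = sqrt((16-20)^2 + (1-13)^2) = 12.6491

12.6491


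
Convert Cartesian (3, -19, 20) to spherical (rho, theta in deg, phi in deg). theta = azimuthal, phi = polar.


rho = sqrt(3^2 + (-19)^2 + 20^2) = 27.7489
theta = atan2(-19, 3) = 278.9726 deg
phi = acos(20/27.7489) = 43.8836 deg

rho = 27.7489, theta = 278.9726 deg, phi = 43.8836 deg


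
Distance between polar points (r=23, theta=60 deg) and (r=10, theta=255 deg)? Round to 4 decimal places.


d = sqrt(r1^2 + r2^2 - 2*r1*r2*cos(t2-t1))
d = sqrt(23^2 + 10^2 - 2*23*10*cos(255-60)) = 32.7617

32.7617


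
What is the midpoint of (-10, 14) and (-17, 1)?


Midpoint = ((-10+-17)/2, (14+1)/2) = (-13.5, 7.5)

(-13.5, 7.5)


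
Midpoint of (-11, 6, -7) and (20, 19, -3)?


Midpoint = ((-11+20)/2, (6+19)/2, (-7+-3)/2) = (4.5, 12.5, -5)

(4.5, 12.5, -5)


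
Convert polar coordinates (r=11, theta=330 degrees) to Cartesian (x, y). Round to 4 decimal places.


x = 11 * cos(330) = 9.5263
y = 11 * sin(330) = -5.5

(9.5263, -5.5)


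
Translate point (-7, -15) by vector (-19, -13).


Translation: (x+dx, y+dy) = (-7+-19, -15+-13) = (-26, -28)

(-26, -28)


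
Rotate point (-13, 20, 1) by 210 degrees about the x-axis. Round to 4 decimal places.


x' = -13
y' = 20*cos(210) - 1*sin(210) = -16.8205
z' = 20*sin(210) + 1*cos(210) = -10.866

(-13, -16.8205, -10.866)


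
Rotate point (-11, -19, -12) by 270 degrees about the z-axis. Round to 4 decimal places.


x' = -11*cos(270) - -19*sin(270) = -19
y' = -11*sin(270) + -19*cos(270) = 11
z' = -12

(-19, 11, -12)


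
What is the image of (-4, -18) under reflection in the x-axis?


Reflection across x-axis: (x, y) -> (x, -y)
(-4, -18) -> (-4, 18)

(-4, 18)


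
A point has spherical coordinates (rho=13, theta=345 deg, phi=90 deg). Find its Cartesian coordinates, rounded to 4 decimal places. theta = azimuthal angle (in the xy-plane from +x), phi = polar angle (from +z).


x = 13 * sin(90) * cos(345) = 12.557
y = 13 * sin(90) * sin(345) = -3.3646
z = 13 * cos(90) = 0

(12.557, -3.3646, 0)


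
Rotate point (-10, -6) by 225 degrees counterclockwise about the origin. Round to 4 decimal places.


x' = -10*cos(225) - -6*sin(225) = 2.8284
y' = -10*sin(225) + -6*cos(225) = 11.3137

(2.8284, 11.3137)


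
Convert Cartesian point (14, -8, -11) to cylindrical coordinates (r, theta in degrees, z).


r = sqrt(14^2 + (-8)^2) = 16.1245
theta = atan2(-8, 14) = 330.2551 deg
z = -11

r = 16.1245, theta = 330.2551 deg, z = -11


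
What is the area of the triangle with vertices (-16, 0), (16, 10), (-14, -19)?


Area = |x1(y2-y3) + x2(y3-y1) + x3(y1-y2)| / 2
= |-16*(10--19) + 16*(-19-0) + -14*(0-10)| / 2
= 314

314


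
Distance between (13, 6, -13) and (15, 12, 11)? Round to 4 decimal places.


d = sqrt((15-13)^2 + (12-6)^2 + (11--13)^2) = 24.8193

24.8193


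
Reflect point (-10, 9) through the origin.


Reflection through origin: (x, y) -> (-x, -y)
(-10, 9) -> (10, -9)

(10, -9)


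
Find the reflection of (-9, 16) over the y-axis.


Reflection across y-axis: (x, y) -> (-x, y)
(-9, 16) -> (9, 16)

(9, 16)


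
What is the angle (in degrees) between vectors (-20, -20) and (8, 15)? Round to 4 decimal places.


dot = -20*8 + -20*15 = -460
|u| = 28.2843, |v| = 17
cos(angle) = -0.9567
angle = 163.0725 degrees

163.0725 degrees


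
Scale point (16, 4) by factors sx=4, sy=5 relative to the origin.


Scaling: (x*sx, y*sy) = (16*4, 4*5) = (64, 20)

(64, 20)


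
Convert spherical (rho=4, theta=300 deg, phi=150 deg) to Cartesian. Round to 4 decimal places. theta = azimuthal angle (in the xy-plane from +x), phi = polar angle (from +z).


x = 4 * sin(150) * cos(300) = 1
y = 4 * sin(150) * sin(300) = -1.7321
z = 4 * cos(150) = -3.4641

(1, -1.7321, -3.4641)


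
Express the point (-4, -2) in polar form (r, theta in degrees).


r = sqrt((-4)^2 + (-2)^2) = 4.4721
theta = atan2(-2, -4) = 206.5651 degrees

r = 4.4721, theta = 206.5651 degrees


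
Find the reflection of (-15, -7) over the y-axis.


Reflection across y-axis: (x, y) -> (-x, y)
(-15, -7) -> (15, -7)

(15, -7)


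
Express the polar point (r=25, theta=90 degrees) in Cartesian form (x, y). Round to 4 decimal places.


x = 25 * cos(90) = 0
y = 25 * sin(90) = 25

(0, 25)


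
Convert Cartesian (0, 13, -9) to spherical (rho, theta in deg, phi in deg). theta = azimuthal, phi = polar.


rho = sqrt(0^2 + 13^2 + (-9)^2) = 15.8114
theta = atan2(13, 0) = 90 deg
phi = acos(-9/15.8114) = 124.6952 deg

rho = 15.8114, theta = 90 deg, phi = 124.6952 deg


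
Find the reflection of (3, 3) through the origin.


Reflection through origin: (x, y) -> (-x, -y)
(3, 3) -> (-3, -3)

(-3, -3)


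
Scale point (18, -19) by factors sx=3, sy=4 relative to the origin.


Scaling: (x*sx, y*sy) = (18*3, -19*4) = (54, -76)

(54, -76)


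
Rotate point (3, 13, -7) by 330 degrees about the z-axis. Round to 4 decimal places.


x' = 3*cos(330) - 13*sin(330) = 9.0981
y' = 3*sin(330) + 13*cos(330) = 9.7583
z' = -7

(9.0981, 9.7583, -7)


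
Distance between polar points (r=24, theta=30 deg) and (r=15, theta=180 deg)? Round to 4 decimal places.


d = sqrt(r1^2 + r2^2 - 2*r1*r2*cos(t2-t1))
d = sqrt(24^2 + 15^2 - 2*24*15*cos(180-30)) = 37.7431

37.7431


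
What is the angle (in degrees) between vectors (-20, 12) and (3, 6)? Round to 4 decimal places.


dot = -20*3 + 12*6 = 12
|u| = 23.3238, |v| = 6.7082
cos(angle) = 0.0767
angle = 85.6013 degrees

85.6013 degrees


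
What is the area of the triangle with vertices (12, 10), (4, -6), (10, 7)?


Area = |x1(y2-y3) + x2(y3-y1) + x3(y1-y2)| / 2
= |12*(-6-7) + 4*(7-10) + 10*(10--6)| / 2
= 4

4


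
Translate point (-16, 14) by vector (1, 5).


Translation: (x+dx, y+dy) = (-16+1, 14+5) = (-15, 19)

(-15, 19)


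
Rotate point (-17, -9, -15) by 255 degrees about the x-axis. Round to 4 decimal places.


x' = -17
y' = -9*cos(255) - -15*sin(255) = -12.1595
z' = -9*sin(255) + -15*cos(255) = 12.5756

(-17, -12.1595, 12.5756)


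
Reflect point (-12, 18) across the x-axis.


Reflection across x-axis: (x, y) -> (x, -y)
(-12, 18) -> (-12, -18)

(-12, -18)


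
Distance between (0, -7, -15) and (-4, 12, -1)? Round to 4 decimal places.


d = sqrt((-4-0)^2 + (12--7)^2 + (-1--15)^2) = 23.9374

23.9374


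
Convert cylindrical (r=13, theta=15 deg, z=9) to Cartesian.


x = 13 * cos(15) = 12.557
y = 13 * sin(15) = 3.3646
z = 9

(12.557, 3.3646, 9)


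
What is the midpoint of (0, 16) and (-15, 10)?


Midpoint = ((0+-15)/2, (16+10)/2) = (-7.5, 13)

(-7.5, 13)


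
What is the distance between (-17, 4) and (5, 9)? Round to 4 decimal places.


d = sqrt((5--17)^2 + (9-4)^2) = 22.561

22.561


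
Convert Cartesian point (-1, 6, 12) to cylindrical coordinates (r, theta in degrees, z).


r = sqrt((-1)^2 + 6^2) = 6.0828
theta = atan2(6, -1) = 99.4623 deg
z = 12

r = 6.0828, theta = 99.4623 deg, z = 12


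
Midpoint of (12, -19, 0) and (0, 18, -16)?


Midpoint = ((12+0)/2, (-19+18)/2, (0+-16)/2) = (6, -0.5, -8)

(6, -0.5, -8)


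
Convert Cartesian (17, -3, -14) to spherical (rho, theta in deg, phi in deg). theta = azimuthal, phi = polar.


rho = sqrt(17^2 + (-3)^2 + (-14)^2) = 22.2261
theta = atan2(-3, 17) = 349.992 deg
phi = acos(-14/22.2261) = 129.042 deg

rho = 22.2261, theta = 349.992 deg, phi = 129.042 deg


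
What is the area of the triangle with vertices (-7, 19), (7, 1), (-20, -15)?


Area = |x1(y2-y3) + x2(y3-y1) + x3(y1-y2)| / 2
= |-7*(1--15) + 7*(-15-19) + -20*(19-1)| / 2
= 355

355


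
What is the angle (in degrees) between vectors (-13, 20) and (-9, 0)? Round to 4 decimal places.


dot = -13*-9 + 20*0 = 117
|u| = 23.8537, |v| = 9
cos(angle) = 0.545
angle = 56.9761 degrees

56.9761 degrees


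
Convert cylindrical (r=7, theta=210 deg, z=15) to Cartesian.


x = 7 * cos(210) = -6.0622
y = 7 * sin(210) = -3.5
z = 15

(-6.0622, -3.5, 15)


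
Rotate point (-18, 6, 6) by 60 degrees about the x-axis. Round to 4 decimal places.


x' = -18
y' = 6*cos(60) - 6*sin(60) = -2.1962
z' = 6*sin(60) + 6*cos(60) = 8.1962

(-18, -2.1962, 8.1962)


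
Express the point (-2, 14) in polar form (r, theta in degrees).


r = sqrt((-2)^2 + 14^2) = 14.1421
theta = atan2(14, -2) = 98.1301 degrees

r = 14.1421, theta = 98.1301 degrees


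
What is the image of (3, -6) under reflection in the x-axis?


Reflection across x-axis: (x, y) -> (x, -y)
(3, -6) -> (3, 6)

(3, 6)


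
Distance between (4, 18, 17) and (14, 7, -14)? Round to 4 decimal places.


d = sqrt((14-4)^2 + (7-18)^2 + (-14-17)^2) = 34.3802

34.3802


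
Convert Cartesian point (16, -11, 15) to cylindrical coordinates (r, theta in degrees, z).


r = sqrt(16^2 + (-11)^2) = 19.4165
theta = atan2(-11, 16) = 325.4915 deg
z = 15

r = 19.4165, theta = 325.4915 deg, z = 15


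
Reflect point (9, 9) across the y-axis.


Reflection across y-axis: (x, y) -> (-x, y)
(9, 9) -> (-9, 9)

(-9, 9)


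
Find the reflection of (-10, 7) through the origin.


Reflection through origin: (x, y) -> (-x, -y)
(-10, 7) -> (10, -7)

(10, -7)


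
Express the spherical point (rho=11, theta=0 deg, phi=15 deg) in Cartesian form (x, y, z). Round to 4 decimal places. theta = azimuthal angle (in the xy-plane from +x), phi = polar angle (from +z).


x = 11 * sin(15) * cos(0) = 2.847
y = 11 * sin(15) * sin(0) = 0
z = 11 * cos(15) = 10.6252

(2.847, 0, 10.6252)


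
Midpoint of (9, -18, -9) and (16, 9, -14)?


Midpoint = ((9+16)/2, (-18+9)/2, (-9+-14)/2) = (12.5, -4.5, -11.5)

(12.5, -4.5, -11.5)


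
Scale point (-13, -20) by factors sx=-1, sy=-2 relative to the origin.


Scaling: (x*sx, y*sy) = (-13*-1, -20*-2) = (13, 40)

(13, 40)


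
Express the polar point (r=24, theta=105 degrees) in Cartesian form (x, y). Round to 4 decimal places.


x = 24 * cos(105) = -6.2117
y = 24 * sin(105) = 23.1822

(-6.2117, 23.1822)


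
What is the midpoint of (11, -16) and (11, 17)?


Midpoint = ((11+11)/2, (-16+17)/2) = (11, 0.5)

(11, 0.5)


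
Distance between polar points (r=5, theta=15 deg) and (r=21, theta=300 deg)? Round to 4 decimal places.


d = sqrt(r1^2 + r2^2 - 2*r1*r2*cos(t2-t1))
d = sqrt(5^2 + 21^2 - 2*5*21*cos(300-15)) = 20.2891

20.2891


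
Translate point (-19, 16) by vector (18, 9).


Translation: (x+dx, y+dy) = (-19+18, 16+9) = (-1, 25)

(-1, 25)


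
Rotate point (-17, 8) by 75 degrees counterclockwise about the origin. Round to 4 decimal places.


x' = -17*cos(75) - 8*sin(75) = -12.1273
y' = -17*sin(75) + 8*cos(75) = -14.3502

(-12.1273, -14.3502)


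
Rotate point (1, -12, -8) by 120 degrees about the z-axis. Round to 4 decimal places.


x' = 1*cos(120) - -12*sin(120) = 9.8923
y' = 1*sin(120) + -12*cos(120) = 6.866
z' = -8

(9.8923, 6.866, -8)


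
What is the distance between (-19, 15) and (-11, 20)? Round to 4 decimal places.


d = sqrt((-11--19)^2 + (20-15)^2) = 9.434

9.434


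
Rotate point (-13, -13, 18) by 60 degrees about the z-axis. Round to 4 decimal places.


x' = -13*cos(60) - -13*sin(60) = 4.7583
y' = -13*sin(60) + -13*cos(60) = -17.7583
z' = 18

(4.7583, -17.7583, 18)


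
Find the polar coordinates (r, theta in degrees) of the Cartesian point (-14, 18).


r = sqrt((-14)^2 + 18^2) = 22.8035
theta = atan2(18, -14) = 127.875 degrees

r = 22.8035, theta = 127.875 degrees


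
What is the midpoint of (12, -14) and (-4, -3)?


Midpoint = ((12+-4)/2, (-14+-3)/2) = (4, -8.5)

(4, -8.5)


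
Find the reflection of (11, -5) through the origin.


Reflection through origin: (x, y) -> (-x, -y)
(11, -5) -> (-11, 5)

(-11, 5)


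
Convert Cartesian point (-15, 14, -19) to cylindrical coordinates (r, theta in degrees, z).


r = sqrt((-15)^2 + 14^2) = 20.5183
theta = atan2(14, -15) = 136.9749 deg
z = -19

r = 20.5183, theta = 136.9749 deg, z = -19


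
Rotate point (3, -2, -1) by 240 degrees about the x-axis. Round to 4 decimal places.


x' = 3
y' = -2*cos(240) - -1*sin(240) = 0.134
z' = -2*sin(240) + -1*cos(240) = 2.2321

(3, 0.134, 2.2321)


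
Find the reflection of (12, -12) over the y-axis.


Reflection across y-axis: (x, y) -> (-x, y)
(12, -12) -> (-12, -12)

(-12, -12)


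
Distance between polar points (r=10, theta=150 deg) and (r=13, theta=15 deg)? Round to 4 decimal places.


d = sqrt(r1^2 + r2^2 - 2*r1*r2*cos(t2-t1))
d = sqrt(10^2 + 13^2 - 2*10*13*cos(15-150)) = 21.2802

21.2802


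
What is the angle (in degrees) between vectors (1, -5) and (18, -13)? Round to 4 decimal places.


dot = 1*18 + -5*-13 = 83
|u| = 5.099, |v| = 22.2036
cos(angle) = 0.7331
angle = 42.8524 degrees

42.8524 degrees


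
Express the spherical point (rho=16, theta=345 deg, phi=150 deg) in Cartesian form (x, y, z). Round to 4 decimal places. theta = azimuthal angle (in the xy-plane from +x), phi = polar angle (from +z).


x = 16 * sin(150) * cos(345) = 7.7274
y = 16 * sin(150) * sin(345) = -2.0706
z = 16 * cos(150) = -13.8564

(7.7274, -2.0706, -13.8564)


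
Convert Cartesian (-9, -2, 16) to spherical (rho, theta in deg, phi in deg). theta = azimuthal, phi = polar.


rho = sqrt((-9)^2 + (-2)^2 + 16^2) = 18.4662
theta = atan2(-2, -9) = 192.5288 deg
phi = acos(16/18.4662) = 29.9515 deg

rho = 18.4662, theta = 192.5288 deg, phi = 29.9515 deg


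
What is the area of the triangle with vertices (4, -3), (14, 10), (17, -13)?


Area = |x1(y2-y3) + x2(y3-y1) + x3(y1-y2)| / 2
= |4*(10--13) + 14*(-13--3) + 17*(-3-10)| / 2
= 134.5

134.5


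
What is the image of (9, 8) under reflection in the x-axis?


Reflection across x-axis: (x, y) -> (x, -y)
(9, 8) -> (9, -8)

(9, -8)


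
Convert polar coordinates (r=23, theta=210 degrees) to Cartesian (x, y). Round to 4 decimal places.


x = 23 * cos(210) = -19.9186
y = 23 * sin(210) = -11.5

(-19.9186, -11.5)


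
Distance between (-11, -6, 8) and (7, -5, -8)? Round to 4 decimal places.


d = sqrt((7--11)^2 + (-5--6)^2 + (-8-8)^2) = 24.1039

24.1039


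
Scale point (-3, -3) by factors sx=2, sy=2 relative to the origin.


Scaling: (x*sx, y*sy) = (-3*2, -3*2) = (-6, -6)

(-6, -6)


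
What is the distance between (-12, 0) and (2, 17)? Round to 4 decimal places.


d = sqrt((2--12)^2 + (17-0)^2) = 22.0227

22.0227


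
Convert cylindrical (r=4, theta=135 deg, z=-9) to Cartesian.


x = 4 * cos(135) = -2.8284
y = 4 * sin(135) = 2.8284
z = -9

(-2.8284, 2.8284, -9)


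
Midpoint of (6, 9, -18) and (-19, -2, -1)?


Midpoint = ((6+-19)/2, (9+-2)/2, (-18+-1)/2) = (-6.5, 3.5, -9.5)

(-6.5, 3.5, -9.5)


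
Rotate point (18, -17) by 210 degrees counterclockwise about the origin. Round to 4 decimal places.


x' = 18*cos(210) - -17*sin(210) = -24.0885
y' = 18*sin(210) + -17*cos(210) = 5.7224

(-24.0885, 5.7224)


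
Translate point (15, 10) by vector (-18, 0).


Translation: (x+dx, y+dy) = (15+-18, 10+0) = (-3, 10)

(-3, 10)


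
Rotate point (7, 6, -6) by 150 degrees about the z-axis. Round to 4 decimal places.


x' = 7*cos(150) - 6*sin(150) = -9.0622
y' = 7*sin(150) + 6*cos(150) = -1.6962
z' = -6

(-9.0622, -1.6962, -6)


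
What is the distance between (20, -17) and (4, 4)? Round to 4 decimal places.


d = sqrt((4-20)^2 + (4--17)^2) = 26.4008

26.4008


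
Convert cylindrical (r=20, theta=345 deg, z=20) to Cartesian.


x = 20 * cos(345) = 19.3185
y = 20 * sin(345) = -5.1764
z = 20

(19.3185, -5.1764, 20)


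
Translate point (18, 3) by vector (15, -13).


Translation: (x+dx, y+dy) = (18+15, 3+-13) = (33, -10)

(33, -10)


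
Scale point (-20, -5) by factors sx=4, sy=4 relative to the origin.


Scaling: (x*sx, y*sy) = (-20*4, -5*4) = (-80, -20)

(-80, -20)


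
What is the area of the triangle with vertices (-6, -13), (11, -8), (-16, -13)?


Area = |x1(y2-y3) + x2(y3-y1) + x3(y1-y2)| / 2
= |-6*(-8--13) + 11*(-13--13) + -16*(-13--8)| / 2
= 25

25


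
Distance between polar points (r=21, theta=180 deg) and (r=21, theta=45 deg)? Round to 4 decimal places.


d = sqrt(r1^2 + r2^2 - 2*r1*r2*cos(t2-t1))
d = sqrt(21^2 + 21^2 - 2*21*21*cos(45-180)) = 38.8029

38.8029


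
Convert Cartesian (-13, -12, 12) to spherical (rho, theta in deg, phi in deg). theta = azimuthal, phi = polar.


rho = sqrt((-13)^2 + (-12)^2 + 12^2) = 21.3776
theta = atan2(-12, -13) = 222.7094 deg
phi = acos(12/21.3776) = 55.8517 deg

rho = 21.3776, theta = 222.7094 deg, phi = 55.8517 deg


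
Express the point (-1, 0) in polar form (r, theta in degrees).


r = sqrt((-1)^2 + 0^2) = 1
theta = atan2(0, -1) = 180 degrees

r = 1, theta = 180 degrees


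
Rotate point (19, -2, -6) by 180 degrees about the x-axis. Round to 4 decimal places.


x' = 19
y' = -2*cos(180) - -6*sin(180) = 2
z' = -2*sin(180) + -6*cos(180) = 6

(19, 2, 6)


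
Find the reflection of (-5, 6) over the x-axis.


Reflection across x-axis: (x, y) -> (x, -y)
(-5, 6) -> (-5, -6)

(-5, -6)


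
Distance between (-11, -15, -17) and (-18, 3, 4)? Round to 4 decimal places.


d = sqrt((-18--11)^2 + (3--15)^2 + (4--17)^2) = 28.5307

28.5307


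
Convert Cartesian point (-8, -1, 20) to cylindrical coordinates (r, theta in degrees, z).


r = sqrt((-8)^2 + (-1)^2) = 8.0623
theta = atan2(-1, -8) = 187.125 deg
z = 20

r = 8.0623, theta = 187.125 deg, z = 20


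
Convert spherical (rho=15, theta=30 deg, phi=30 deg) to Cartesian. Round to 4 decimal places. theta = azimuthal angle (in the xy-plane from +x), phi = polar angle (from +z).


x = 15 * sin(30) * cos(30) = 6.4952
y = 15 * sin(30) * sin(30) = 3.75
z = 15 * cos(30) = 12.9904

(6.4952, 3.75, 12.9904)


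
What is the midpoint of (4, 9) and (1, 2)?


Midpoint = ((4+1)/2, (9+2)/2) = (2.5, 5.5)

(2.5, 5.5)


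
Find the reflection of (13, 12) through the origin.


Reflection through origin: (x, y) -> (-x, -y)
(13, 12) -> (-13, -12)

(-13, -12)


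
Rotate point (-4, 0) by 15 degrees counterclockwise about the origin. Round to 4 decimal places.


x' = -4*cos(15) - 0*sin(15) = -3.8637
y' = -4*sin(15) + 0*cos(15) = -1.0353

(-3.8637, -1.0353)


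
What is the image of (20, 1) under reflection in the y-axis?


Reflection across y-axis: (x, y) -> (-x, y)
(20, 1) -> (-20, 1)

(-20, 1)


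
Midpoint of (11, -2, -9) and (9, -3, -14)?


Midpoint = ((11+9)/2, (-2+-3)/2, (-9+-14)/2) = (10, -2.5, -11.5)

(10, -2.5, -11.5)


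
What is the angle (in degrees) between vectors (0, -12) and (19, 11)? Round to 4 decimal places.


dot = 0*19 + -12*11 = -132
|u| = 12, |v| = 21.9545
cos(angle) = -0.501
angle = 120.0686 degrees

120.0686 degrees


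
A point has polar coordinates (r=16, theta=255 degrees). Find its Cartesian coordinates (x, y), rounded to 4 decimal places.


x = 16 * cos(255) = -4.1411
y = 16 * sin(255) = -15.4548

(-4.1411, -15.4548)


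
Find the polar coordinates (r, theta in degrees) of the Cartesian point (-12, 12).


r = sqrt((-12)^2 + 12^2) = 16.9706
theta = atan2(12, -12) = 135 degrees

r = 16.9706, theta = 135 degrees


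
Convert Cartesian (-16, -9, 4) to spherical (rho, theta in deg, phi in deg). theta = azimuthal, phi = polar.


rho = sqrt((-16)^2 + (-9)^2 + 4^2) = 18.7883
theta = atan2(-9, -16) = 209.3578 deg
phi = acos(4/18.7883) = 77.7077 deg

rho = 18.7883, theta = 209.3578 deg, phi = 77.7077 deg


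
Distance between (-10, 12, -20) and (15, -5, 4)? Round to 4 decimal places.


d = sqrt((15--10)^2 + (-5-12)^2 + (4--20)^2) = 38.6005

38.6005


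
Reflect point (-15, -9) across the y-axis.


Reflection across y-axis: (x, y) -> (-x, y)
(-15, -9) -> (15, -9)

(15, -9)


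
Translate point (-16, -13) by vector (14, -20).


Translation: (x+dx, y+dy) = (-16+14, -13+-20) = (-2, -33)

(-2, -33)


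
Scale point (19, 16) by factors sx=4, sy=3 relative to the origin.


Scaling: (x*sx, y*sy) = (19*4, 16*3) = (76, 48)

(76, 48)


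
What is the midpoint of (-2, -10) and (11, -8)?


Midpoint = ((-2+11)/2, (-10+-8)/2) = (4.5, -9)

(4.5, -9)


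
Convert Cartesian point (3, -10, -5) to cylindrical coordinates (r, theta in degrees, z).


r = sqrt(3^2 + (-10)^2) = 10.4403
theta = atan2(-10, 3) = 286.6992 deg
z = -5

r = 10.4403, theta = 286.6992 deg, z = -5


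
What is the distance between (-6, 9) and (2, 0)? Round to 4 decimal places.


d = sqrt((2--6)^2 + (0-9)^2) = 12.0416

12.0416


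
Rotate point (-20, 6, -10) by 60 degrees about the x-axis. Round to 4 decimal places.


x' = -20
y' = 6*cos(60) - -10*sin(60) = 11.6603
z' = 6*sin(60) + -10*cos(60) = 0.1962

(-20, 11.6603, 0.1962)


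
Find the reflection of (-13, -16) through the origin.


Reflection through origin: (x, y) -> (-x, -y)
(-13, -16) -> (13, 16)

(13, 16)


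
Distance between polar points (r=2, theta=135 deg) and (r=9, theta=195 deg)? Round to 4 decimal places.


d = sqrt(r1^2 + r2^2 - 2*r1*r2*cos(t2-t1))
d = sqrt(2^2 + 9^2 - 2*2*9*cos(195-135)) = 8.1854

8.1854


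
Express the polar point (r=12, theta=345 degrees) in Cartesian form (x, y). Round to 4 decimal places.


x = 12 * cos(345) = 11.5911
y = 12 * sin(345) = -3.1058

(11.5911, -3.1058)


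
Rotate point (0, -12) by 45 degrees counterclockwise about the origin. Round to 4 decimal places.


x' = 0*cos(45) - -12*sin(45) = 8.4853
y' = 0*sin(45) + -12*cos(45) = -8.4853

(8.4853, -8.4853)


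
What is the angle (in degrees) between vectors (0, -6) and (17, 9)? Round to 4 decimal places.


dot = 0*17 + -6*9 = -54
|u| = 6, |v| = 19.2354
cos(angle) = -0.4679
angle = 117.8973 degrees

117.8973 degrees


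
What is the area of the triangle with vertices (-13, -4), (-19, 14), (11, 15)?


Area = |x1(y2-y3) + x2(y3-y1) + x3(y1-y2)| / 2
= |-13*(14-15) + -19*(15--4) + 11*(-4-14)| / 2
= 273

273


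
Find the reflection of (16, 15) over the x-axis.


Reflection across x-axis: (x, y) -> (x, -y)
(16, 15) -> (16, -15)

(16, -15)


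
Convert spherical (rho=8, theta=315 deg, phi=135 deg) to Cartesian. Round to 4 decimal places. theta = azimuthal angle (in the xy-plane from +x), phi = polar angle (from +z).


x = 8 * sin(135) * cos(315) = 4
y = 8 * sin(135) * sin(315) = -4
z = 8 * cos(135) = -5.6569

(4, -4, -5.6569)


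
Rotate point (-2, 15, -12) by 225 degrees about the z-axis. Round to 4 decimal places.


x' = -2*cos(225) - 15*sin(225) = 12.0208
y' = -2*sin(225) + 15*cos(225) = -9.1924
z' = -12

(12.0208, -9.1924, -12)


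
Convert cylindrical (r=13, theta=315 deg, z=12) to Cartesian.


x = 13 * cos(315) = 9.1924
y = 13 * sin(315) = -9.1924
z = 12

(9.1924, -9.1924, 12)


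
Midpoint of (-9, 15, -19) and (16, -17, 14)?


Midpoint = ((-9+16)/2, (15+-17)/2, (-19+14)/2) = (3.5, -1, -2.5)

(3.5, -1, -2.5)


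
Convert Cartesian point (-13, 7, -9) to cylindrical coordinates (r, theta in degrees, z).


r = sqrt((-13)^2 + 7^2) = 14.7648
theta = atan2(7, -13) = 151.6992 deg
z = -9

r = 14.7648, theta = 151.6992 deg, z = -9


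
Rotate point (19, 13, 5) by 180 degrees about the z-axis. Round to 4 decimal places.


x' = 19*cos(180) - 13*sin(180) = -19
y' = 19*sin(180) + 13*cos(180) = -13
z' = 5

(-19, -13, 5)


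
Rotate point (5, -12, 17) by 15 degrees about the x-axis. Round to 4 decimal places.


x' = 5
y' = -12*cos(15) - 17*sin(15) = -15.991
z' = -12*sin(15) + 17*cos(15) = 13.3149

(5, -15.991, 13.3149)


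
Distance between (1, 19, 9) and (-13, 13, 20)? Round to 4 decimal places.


d = sqrt((-13-1)^2 + (13-19)^2 + (20-9)^2) = 18.7883

18.7883


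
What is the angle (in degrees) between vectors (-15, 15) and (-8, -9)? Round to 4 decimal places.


dot = -15*-8 + 15*-9 = -15
|u| = 21.2132, |v| = 12.0416
cos(angle) = -0.0587
angle = 93.3665 degrees

93.3665 degrees


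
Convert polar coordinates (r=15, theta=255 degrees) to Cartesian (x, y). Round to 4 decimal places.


x = 15 * cos(255) = -3.8823
y = 15 * sin(255) = -14.4889

(-3.8823, -14.4889)


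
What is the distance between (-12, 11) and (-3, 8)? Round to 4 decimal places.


d = sqrt((-3--12)^2 + (8-11)^2) = 9.4868

9.4868


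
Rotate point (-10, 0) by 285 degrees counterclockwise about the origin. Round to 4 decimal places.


x' = -10*cos(285) - 0*sin(285) = -2.5882
y' = -10*sin(285) + 0*cos(285) = 9.6593

(-2.5882, 9.6593)


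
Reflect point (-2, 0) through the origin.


Reflection through origin: (x, y) -> (-x, -y)
(-2, 0) -> (2, 0)

(2, 0)


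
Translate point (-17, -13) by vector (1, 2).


Translation: (x+dx, y+dy) = (-17+1, -13+2) = (-16, -11)

(-16, -11)


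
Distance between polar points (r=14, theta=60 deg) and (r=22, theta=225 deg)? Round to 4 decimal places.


d = sqrt(r1^2 + r2^2 - 2*r1*r2*cos(t2-t1))
d = sqrt(14^2 + 22^2 - 2*14*22*cos(225-60)) = 35.7073

35.7073


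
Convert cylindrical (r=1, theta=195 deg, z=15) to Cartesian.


x = 1 * cos(195) = -0.9659
y = 1 * sin(195) = -0.2588
z = 15

(-0.9659, -0.2588, 15)


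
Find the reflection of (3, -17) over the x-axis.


Reflection across x-axis: (x, y) -> (x, -y)
(3, -17) -> (3, 17)

(3, 17)


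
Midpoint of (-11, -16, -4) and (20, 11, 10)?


Midpoint = ((-11+20)/2, (-16+11)/2, (-4+10)/2) = (4.5, -2.5, 3)

(4.5, -2.5, 3)


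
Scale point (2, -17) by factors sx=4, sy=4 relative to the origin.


Scaling: (x*sx, y*sy) = (2*4, -17*4) = (8, -68)

(8, -68)


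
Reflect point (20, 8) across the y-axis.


Reflection across y-axis: (x, y) -> (-x, y)
(20, 8) -> (-20, 8)

(-20, 8)


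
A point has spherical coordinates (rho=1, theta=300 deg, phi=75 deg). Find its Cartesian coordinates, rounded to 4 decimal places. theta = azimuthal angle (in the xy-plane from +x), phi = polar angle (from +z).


x = 1 * sin(75) * cos(300) = 0.483
y = 1 * sin(75) * sin(300) = -0.8365
z = 1 * cos(75) = 0.2588

(0.483, -0.8365, 0.2588)


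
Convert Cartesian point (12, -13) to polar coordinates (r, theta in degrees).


r = sqrt(12^2 + (-13)^2) = 17.6918
theta = atan2(-13, 12) = 312.7094 degrees

r = 17.6918, theta = 312.7094 degrees


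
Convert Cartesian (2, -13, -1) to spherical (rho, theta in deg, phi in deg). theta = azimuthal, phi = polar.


rho = sqrt(2^2 + (-13)^2 + (-1)^2) = 13.1909
theta = atan2(-13, 2) = 278.7462 deg
phi = acos(-1/13.1909) = 94.3478 deg

rho = 13.1909, theta = 278.7462 deg, phi = 94.3478 deg


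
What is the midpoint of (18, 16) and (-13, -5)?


Midpoint = ((18+-13)/2, (16+-5)/2) = (2.5, 5.5)

(2.5, 5.5)


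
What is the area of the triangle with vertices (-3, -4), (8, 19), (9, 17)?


Area = |x1(y2-y3) + x2(y3-y1) + x3(y1-y2)| / 2
= |-3*(19-17) + 8*(17--4) + 9*(-4-19)| / 2
= 22.5

22.5


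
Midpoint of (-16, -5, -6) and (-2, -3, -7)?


Midpoint = ((-16+-2)/2, (-5+-3)/2, (-6+-7)/2) = (-9, -4, -6.5)

(-9, -4, -6.5)


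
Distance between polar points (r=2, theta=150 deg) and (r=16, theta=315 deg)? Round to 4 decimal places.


d = sqrt(r1^2 + r2^2 - 2*r1*r2*cos(t2-t1))
d = sqrt(2^2 + 16^2 - 2*2*16*cos(315-150)) = 17.9393

17.9393


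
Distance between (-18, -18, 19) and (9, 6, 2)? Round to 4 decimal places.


d = sqrt((9--18)^2 + (6--18)^2 + (2-19)^2) = 39.9249

39.9249


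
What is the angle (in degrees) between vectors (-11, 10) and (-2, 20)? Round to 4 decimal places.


dot = -11*-2 + 10*20 = 222
|u| = 14.8661, |v| = 20.0998
cos(angle) = 0.743
angle = 42.0157 degrees

42.0157 degrees


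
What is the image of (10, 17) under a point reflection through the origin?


Reflection through origin: (x, y) -> (-x, -y)
(10, 17) -> (-10, -17)

(-10, -17)


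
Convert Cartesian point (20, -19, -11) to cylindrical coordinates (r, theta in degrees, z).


r = sqrt(20^2 + (-19)^2) = 27.5862
theta = atan2(-19, 20) = 316.4688 deg
z = -11

r = 27.5862, theta = 316.4688 deg, z = -11


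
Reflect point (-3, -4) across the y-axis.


Reflection across y-axis: (x, y) -> (-x, y)
(-3, -4) -> (3, -4)

(3, -4)


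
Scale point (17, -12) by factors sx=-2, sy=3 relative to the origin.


Scaling: (x*sx, y*sy) = (17*-2, -12*3) = (-34, -36)

(-34, -36)


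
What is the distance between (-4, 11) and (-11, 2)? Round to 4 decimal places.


d = sqrt((-11--4)^2 + (2-11)^2) = 11.4018

11.4018


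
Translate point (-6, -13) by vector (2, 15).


Translation: (x+dx, y+dy) = (-6+2, -13+15) = (-4, 2)

(-4, 2)


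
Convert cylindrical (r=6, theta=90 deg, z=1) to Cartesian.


x = 6 * cos(90) = 0
y = 6 * sin(90) = 6
z = 1

(0, 6, 1)


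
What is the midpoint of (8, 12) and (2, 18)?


Midpoint = ((8+2)/2, (12+18)/2) = (5, 15)

(5, 15)
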